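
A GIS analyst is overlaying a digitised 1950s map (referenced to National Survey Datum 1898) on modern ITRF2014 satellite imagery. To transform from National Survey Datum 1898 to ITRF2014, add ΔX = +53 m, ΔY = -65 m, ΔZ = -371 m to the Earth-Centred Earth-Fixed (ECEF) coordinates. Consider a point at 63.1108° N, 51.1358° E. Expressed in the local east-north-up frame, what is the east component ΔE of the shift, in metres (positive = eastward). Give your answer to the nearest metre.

At φ = 63.1108°, λ = 51.1358°: sin φ = 0.891883, cos φ = 0.452267, sin λ = 0.778635, cos λ = 0.627477.
ΔE = −sin λ·ΔX + cos λ·ΔY = −(0.778635)·(53) + (0.627477)·(-65) = -82.05 m.

ΔE = -82 m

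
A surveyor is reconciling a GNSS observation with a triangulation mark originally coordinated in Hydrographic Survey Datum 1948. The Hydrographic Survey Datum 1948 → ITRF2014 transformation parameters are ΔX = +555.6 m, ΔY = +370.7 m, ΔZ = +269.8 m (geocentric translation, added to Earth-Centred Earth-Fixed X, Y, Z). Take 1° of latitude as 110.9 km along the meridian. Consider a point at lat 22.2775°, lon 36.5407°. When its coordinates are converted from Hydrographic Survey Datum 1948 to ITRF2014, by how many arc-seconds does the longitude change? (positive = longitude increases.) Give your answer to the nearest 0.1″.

Δλ = -1.2″

sin φ = 0.379093, cos φ = 0.925359, sin λ = 0.595394, cos λ = 0.803434.
East component: ΔE = −sin λ·ΔX + cos λ·ΔY = −(0.595394)(555.6) + (0.803434)(370.7) = -32.97 m.
1° of latitude spans 110900 m; at latitude φ, 1° of longitude spans that × cos φ = 102622.3 m, so Δλ = -32.97 / 102622.3 × 3600 = -1.157″.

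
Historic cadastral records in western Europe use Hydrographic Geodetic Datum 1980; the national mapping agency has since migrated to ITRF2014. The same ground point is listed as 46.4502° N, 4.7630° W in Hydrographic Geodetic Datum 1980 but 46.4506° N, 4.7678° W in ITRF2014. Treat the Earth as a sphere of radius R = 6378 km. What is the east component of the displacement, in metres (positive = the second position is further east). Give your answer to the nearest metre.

Δφ = 46.4506° − 46.4502° = +0.0004°; Δλ = -4.7678° − -4.7630° = -0.0048°.
1° along a meridian = πR/180 = 111317 m.
ΔN = Δφ × 111317 = 44.5 m; ΔE = Δλ × 111317 × cos(46.4502°) = -0.0048 × 111317 × 0.688985 = -368.1 m.

ΔE = -368 m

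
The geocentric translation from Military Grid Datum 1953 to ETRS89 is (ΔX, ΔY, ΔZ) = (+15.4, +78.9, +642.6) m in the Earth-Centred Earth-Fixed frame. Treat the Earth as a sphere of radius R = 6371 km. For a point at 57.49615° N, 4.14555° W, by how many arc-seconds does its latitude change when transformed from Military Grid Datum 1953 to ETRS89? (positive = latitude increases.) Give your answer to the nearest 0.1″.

Δφ = 10.9″

sin φ = 0.843355, cos φ = 0.537356, sin λ = -0.072290, cos λ = 0.997384.
North component: ΔN = −sin φ cos λ·ΔX − sin φ sin λ·ΔY + cos φ·ΔZ = −(0.843355)(0.997384)(15.4) − (0.843355)(-0.072290)(78.9) + (0.537356)(642.6) = 337.16 m.
1° of latitude spans πR/180 = 111195 m, so Δφ = 337.16 / 111195 × 3600 = 10.916″.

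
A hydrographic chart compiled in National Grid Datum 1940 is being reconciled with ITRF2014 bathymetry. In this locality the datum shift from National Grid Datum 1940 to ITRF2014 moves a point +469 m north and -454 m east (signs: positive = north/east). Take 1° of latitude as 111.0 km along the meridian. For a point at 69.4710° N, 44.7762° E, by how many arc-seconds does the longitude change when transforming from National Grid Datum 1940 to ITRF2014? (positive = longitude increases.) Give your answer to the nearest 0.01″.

Δλ = -41.99″

At latitude 69.4710°, cos φ = 0.350681.
1° of longitude at this latitude = 111.0 × cos φ = 38.93 km, so Δλ = -454.0 / 38925.6 = -0.0116633° = -41.988″.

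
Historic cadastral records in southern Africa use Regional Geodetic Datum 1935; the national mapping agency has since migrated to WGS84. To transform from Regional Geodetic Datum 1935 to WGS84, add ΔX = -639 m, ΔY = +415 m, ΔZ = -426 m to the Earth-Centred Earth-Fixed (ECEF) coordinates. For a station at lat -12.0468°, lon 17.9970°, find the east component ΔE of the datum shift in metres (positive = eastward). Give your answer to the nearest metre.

ΔE = 592 m

The local east axis at (φ, λ) is (−sin λ, cos λ, 0), so ΔE = −sin(17.9970°)·(-639) + cos(17.9970°)·415 = 592.13 m.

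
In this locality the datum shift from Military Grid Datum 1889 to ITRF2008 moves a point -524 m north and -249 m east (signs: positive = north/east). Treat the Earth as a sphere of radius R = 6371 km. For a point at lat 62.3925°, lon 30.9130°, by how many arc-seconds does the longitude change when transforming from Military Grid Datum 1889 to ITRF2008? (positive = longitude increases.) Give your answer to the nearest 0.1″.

Δλ = -17.4″

At latitude 62.3925°, cos φ = 0.463412.
One radian of longitude at latitude φ spans R cos φ, so Δλ = ΔE / (R cos φ) = -249.0 / (6371000 × 0.463412) = -8.4338e-05 rad = -17.396″.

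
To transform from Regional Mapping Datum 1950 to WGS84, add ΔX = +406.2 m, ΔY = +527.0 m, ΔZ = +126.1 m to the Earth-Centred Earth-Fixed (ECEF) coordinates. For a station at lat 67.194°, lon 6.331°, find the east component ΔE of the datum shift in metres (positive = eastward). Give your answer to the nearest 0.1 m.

At φ = 67.194°, λ = 6.331°: sin φ = 0.921823, cos φ = 0.387612, sin λ = 0.110272, cos λ = 0.993901.
ΔE = −sin λ·ΔX + cos λ·ΔY = −(0.110272)·(406.2) + (0.993901)·(527.0) = 478.99 m.

ΔE = 479.0 m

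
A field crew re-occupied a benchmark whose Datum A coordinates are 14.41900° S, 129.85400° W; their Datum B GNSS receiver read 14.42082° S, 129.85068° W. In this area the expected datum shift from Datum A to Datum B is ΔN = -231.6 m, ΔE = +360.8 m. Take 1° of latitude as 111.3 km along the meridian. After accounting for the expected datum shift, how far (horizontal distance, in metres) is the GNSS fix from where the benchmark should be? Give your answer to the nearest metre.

29 m

Observed coordinate differences: Δφ = -0.00182°, Δλ = +0.00332°.
Converting to metres (1° lat = 111300 m, cos φ = 0.968501): observed ΔN = -202.6 m, observed ΔE = 357.9 m.
Subtracting the expected shift leaves a residual of -202.6 − (-231.6) = 29.0 m north and 357.9 − (360.8) = -2.9 m east.
Residual distance = √(29.0² + (-2.9)²) = 29.2 m.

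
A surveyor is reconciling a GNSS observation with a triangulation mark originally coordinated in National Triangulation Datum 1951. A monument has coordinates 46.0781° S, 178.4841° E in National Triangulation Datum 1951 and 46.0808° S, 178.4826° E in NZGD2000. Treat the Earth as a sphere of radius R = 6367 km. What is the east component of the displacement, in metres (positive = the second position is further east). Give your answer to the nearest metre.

ΔE = -116 m

Δφ = -46.0808° − -46.0781° = -0.0027°; Δλ = 178.4826° − 178.4841° = -0.0015°.
1° along a meridian = πR/180 = 111125 m.
ΔN = Δφ × 111125 = -300.0 m; ΔE = Δλ × 111125 × cos(-46.0781°) = -0.0015 × 111125 × 0.693677 = -115.6 m.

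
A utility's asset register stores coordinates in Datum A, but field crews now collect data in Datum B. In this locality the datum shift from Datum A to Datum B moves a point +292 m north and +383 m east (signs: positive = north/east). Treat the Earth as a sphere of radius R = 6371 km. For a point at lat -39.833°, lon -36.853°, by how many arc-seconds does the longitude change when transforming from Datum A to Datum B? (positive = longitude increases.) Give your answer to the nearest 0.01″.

Δλ = 16.15″

At latitude -39.833°, cos φ = 0.767915.
One radian of longitude at latitude φ spans R cos φ, so Δλ = ΔE / (R cos φ) = 383.0 / (6371000 × 0.767915) = 7.8285e-05 rad = 16.147″.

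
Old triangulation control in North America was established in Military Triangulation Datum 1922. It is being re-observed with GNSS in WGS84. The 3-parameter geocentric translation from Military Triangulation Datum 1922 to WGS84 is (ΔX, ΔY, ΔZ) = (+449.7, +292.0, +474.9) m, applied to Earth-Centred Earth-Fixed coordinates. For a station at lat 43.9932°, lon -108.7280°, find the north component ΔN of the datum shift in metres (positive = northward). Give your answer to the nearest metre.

ΔN = 634 m

The local north axis is (−sin φ cos λ, −sin φ sin λ, cos φ), giving ΔN = 100.288 + 192.077 + 341.654 = 634.02 m.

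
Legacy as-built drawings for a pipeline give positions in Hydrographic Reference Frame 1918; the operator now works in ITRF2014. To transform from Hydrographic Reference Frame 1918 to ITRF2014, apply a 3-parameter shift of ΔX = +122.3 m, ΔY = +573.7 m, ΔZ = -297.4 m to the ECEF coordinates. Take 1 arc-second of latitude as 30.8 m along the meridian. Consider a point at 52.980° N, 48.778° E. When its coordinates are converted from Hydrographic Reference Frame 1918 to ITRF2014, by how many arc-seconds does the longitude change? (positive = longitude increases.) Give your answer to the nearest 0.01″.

Δλ = 15.43″

sin φ = 0.798425, cos φ = 0.602094, sin λ = 0.752162, cos λ = 0.658978.
East component: ΔE = −sin λ·ΔX + cos λ·ΔY = −(0.752162)(122.3) + (0.658978)(573.7) = 286.07 m.
1° of latitude spans 3600 × 30.80 = 110880 m; at latitude φ, 1° of longitude spans that × cos φ = 66760.2 m, so Δλ = 286.07 / 66760.2 × 3600 = 15.426″.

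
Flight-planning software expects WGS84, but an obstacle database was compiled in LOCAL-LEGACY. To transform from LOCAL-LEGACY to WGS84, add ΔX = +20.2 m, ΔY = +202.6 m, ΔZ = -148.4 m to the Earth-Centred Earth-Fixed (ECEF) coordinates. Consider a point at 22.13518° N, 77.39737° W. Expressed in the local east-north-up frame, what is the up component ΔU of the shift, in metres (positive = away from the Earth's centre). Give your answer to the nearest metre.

At φ = 22.13518°, λ = -77.39737°: sin φ = 0.376793, cos φ = 0.926297, sin λ = -0.975907, cos λ = 0.218188.
ΔU = cos φ cos λ·ΔX + cos φ sin λ·ΔY + sin φ·ΔZ = (0.926297)(0.218188)(20.2) + (0.926297)(-0.975907)(202.6) + (0.376793)(-148.4) = -234.98 m.

ΔU = -235 m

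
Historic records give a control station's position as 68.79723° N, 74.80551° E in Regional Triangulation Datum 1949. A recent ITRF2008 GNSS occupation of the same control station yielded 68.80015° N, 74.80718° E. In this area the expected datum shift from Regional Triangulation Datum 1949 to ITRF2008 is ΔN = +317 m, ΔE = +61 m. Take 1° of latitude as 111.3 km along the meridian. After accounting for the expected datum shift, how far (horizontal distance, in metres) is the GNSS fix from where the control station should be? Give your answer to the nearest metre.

10 m

Observed coordinate differences: Δφ = +0.00292°, Δλ = +0.00167°.
Converting to metres (1° lat = 111300 m, cos φ = 0.361670): observed ΔN = 325.0 m, observed ΔE = 67.2 m.
Subtracting the expected shift leaves a residual of 325.0 − (317) = 8.0 m north and 67.2 − (61) = 6.2 m east.
Residual distance = √(8.0² + 6.2²) = 10.1 m.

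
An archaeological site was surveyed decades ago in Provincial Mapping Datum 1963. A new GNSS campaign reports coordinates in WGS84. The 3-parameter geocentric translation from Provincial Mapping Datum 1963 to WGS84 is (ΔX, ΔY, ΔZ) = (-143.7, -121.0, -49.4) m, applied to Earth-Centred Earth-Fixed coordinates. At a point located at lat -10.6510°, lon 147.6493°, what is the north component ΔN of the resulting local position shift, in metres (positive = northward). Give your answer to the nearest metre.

ΔN = -38 m

At φ = -10.6510°, λ = 147.6493°: sin φ = -0.184826, cos φ = 0.982771, sin λ = 0.535100, cos λ = -0.844789.
ΔN = −sin φ cos λ·ΔX − sin φ sin λ·ΔY + cos φ·ΔZ = −(-0.184826)(-0.844789)(-143.7) − (-0.184826)(0.535100)(-121.0) + (0.982771)(-49.4) = -38.08 m.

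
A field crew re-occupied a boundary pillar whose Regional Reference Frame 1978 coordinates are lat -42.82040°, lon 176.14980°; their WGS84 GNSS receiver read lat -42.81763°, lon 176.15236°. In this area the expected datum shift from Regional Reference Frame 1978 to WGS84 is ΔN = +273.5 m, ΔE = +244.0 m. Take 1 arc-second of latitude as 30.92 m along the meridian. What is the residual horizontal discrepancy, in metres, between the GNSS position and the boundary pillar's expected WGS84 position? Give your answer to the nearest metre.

Observed coordinate differences: Δφ = +0.00277°, Δλ = +0.00256°.
Converting to metres (1° lat = 111312 m, cos φ = 0.733488): observed ΔN = 308.3 m, observed ΔE = 209.0 m.
Subtracting the expected shift leaves a residual of 308.3 − (273.5) = 34.8 m north and 209.0 − (244.0) = -35.0 m east.
Residual distance = √(34.8² + (-35.0)²) = 49.4 m.

49 m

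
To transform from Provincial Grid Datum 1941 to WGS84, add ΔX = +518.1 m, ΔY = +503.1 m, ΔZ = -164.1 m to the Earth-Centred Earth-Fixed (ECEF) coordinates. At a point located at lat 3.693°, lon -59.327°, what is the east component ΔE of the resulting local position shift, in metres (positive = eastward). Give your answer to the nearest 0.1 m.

ΔE = 702.3 m

At φ = 3.693°, λ = -59.327°: sin φ = 0.064410, cos φ = 0.997923, sin λ = -0.860093, cos λ = 0.510138.
ΔE = −sin λ·ΔX + cos λ·ΔY = −(-0.860093)·(518.1) + (0.510138)·(503.1) = 702.26 m.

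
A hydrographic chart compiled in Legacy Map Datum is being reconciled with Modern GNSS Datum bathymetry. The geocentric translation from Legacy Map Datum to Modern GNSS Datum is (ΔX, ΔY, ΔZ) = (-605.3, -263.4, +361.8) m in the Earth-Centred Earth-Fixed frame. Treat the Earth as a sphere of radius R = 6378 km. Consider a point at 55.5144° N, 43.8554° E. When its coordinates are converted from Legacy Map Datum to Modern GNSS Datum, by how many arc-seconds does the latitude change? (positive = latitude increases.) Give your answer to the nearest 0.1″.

Δφ = 23.1″

sin φ = 0.824269, cos φ = 0.566199, sin λ = 0.692841, cos λ = 0.721091.
North component: ΔN = −sin φ cos λ·ΔX − sin φ sin λ·ΔY + cos φ·ΔZ = −(0.824269)(0.721091)(-605.3) − (0.824269)(0.692841)(-263.4) + (0.566199)(361.8) = 715.05 m.
1° of latitude spans πR/180 = 111317 m, so Δφ = 715.05 / 111317 × 3600 = 23.125″.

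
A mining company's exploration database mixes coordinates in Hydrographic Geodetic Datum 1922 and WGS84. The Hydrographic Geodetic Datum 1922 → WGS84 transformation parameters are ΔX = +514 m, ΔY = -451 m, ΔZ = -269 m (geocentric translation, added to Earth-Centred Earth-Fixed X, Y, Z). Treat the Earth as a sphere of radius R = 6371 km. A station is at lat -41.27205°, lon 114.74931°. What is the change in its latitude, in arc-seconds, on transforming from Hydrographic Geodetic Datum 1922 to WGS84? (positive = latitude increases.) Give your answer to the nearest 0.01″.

sin φ = -0.659635, cos φ = 0.751586, sin λ = 0.908148, cos λ = -0.418649.
North component: ΔN = −sin φ cos λ·ΔX − sin φ sin λ·ΔY + cos φ·ΔZ = −(-0.659635)(-0.418649)(514) − (-0.659635)(0.908148)(-451) + (0.751586)(-269) = -614.29 m.
1° of latitude spans πR/180 = 111195 m, so Δφ = -614.29 / 111195 × 3600 = -19.888″.

Δφ = -19.89″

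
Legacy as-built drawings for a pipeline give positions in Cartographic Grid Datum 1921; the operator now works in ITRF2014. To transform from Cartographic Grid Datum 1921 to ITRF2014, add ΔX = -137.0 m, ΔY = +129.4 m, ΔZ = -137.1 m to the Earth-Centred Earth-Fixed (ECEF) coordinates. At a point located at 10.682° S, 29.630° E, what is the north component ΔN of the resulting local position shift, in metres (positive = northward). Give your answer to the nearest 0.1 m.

The local north axis is (−sin φ cos λ, −sin φ sin λ, cos φ), giving ΔN = -22.073 + 11.858 − 134.724 = -144.94 m.

ΔN = -144.9 m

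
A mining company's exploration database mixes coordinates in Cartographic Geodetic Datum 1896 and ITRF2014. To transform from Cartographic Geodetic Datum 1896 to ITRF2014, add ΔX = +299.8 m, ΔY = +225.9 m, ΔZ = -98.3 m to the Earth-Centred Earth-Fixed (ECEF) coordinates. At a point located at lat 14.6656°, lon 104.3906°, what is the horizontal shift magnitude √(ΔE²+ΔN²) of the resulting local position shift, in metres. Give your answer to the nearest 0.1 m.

370.7 m

The local east axis at (φ, λ) is (−sin λ, cos λ, 0), so ΔE = −sin(104.3906°)·299.8 + cos(104.3906°)·225.9 = -346.54 m.
The local north axis is (−sin φ cos λ, −sin φ sin λ, cos φ), giving ΔN = 18.864 − 55.398 − 95.097 = -131.63 m.
Horizontal magnitude = √(ΔE² + ΔN²) = √((-346.54)² + (-131.63)²) = 370.69 m.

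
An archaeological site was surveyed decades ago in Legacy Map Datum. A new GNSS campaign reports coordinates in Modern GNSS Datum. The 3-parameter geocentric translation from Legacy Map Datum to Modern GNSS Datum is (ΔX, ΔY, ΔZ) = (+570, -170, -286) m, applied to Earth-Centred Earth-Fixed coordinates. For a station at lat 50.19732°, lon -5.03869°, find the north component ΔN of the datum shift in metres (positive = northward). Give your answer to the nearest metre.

At φ = 50.19732°, λ = -5.03869°: sin φ = 0.768254, cos φ = 0.640146, sin λ = -0.087828, cos λ = 0.996136.
ΔN = −sin φ cos λ·ΔX − sin φ sin λ·ΔY + cos φ·ΔZ = −(0.768254)(0.996136)(570) − (0.768254)(-0.087828)(-170) + (0.640146)(-286) = -630.76 m.

ΔN = -631 m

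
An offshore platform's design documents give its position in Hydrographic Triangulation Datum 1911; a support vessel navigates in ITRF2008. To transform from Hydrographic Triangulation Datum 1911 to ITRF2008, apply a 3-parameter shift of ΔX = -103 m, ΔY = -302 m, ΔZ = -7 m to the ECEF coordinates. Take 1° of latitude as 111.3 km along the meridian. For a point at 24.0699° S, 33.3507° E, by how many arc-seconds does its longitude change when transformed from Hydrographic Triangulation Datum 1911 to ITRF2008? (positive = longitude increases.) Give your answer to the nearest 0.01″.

sin φ = -0.407851, cos φ = 0.913049, sin λ = 0.549762, cos λ = 0.835321.
East component: ΔE = −sin λ·ΔX + cos λ·ΔY = −(0.549762)(-103) + (0.835321)(-302) = -195.64 m.
1° of latitude spans 111300 m; at latitude φ, 1° of longitude spans that × cos φ = 101622.3 m, so Δλ = -195.64 / 101622.3 × 3600 = -6.931″.

Δλ = -6.93″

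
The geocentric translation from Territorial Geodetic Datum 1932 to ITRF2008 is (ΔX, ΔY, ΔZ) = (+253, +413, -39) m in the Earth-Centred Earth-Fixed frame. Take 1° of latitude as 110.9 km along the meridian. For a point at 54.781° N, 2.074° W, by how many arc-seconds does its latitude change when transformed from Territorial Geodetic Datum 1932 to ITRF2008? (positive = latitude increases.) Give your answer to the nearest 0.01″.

sin φ = 0.816954, cos φ = 0.576703, sin λ = -0.036190, cos λ = 0.999345.
North component: ΔN = −sin φ cos λ·ΔX − sin φ sin λ·ΔY + cos φ·ΔZ = −(0.816954)(0.999345)(253) − (0.816954)(-0.036190)(413) + (0.576703)(-39) = -216.83 m.
1° of latitude spans 110900 m, so Δφ = -216.83 / 110900 × 3600 = -7.039″.

Δφ = -7.04″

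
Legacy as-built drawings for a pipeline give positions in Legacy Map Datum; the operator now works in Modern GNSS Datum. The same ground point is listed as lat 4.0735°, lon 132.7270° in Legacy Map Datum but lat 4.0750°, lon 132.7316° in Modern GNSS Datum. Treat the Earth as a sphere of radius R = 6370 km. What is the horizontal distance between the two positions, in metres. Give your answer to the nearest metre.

537 m

Δφ = 4.0750° − 4.0735° = +0.0015°; Δλ = 132.7316° − 132.7270° = +0.0046°.
1° along a meridian = πR/180 = 111177 m.
ΔN = Δφ × 111177 = 166.8 m; ΔE = Δλ × 111177 × cos(4.0735°) = +0.0046 × 111177 × 0.997474 = 510.1 m.
Distance = √(ΔE² + ΔN²) = √(510.1² + 166.8²) = 536.7 m.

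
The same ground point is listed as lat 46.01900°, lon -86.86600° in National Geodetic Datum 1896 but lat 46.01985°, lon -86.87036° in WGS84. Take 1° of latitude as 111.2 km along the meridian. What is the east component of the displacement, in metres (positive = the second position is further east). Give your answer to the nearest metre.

Δφ = 46.01985° − 46.01900° = +0.00085°; Δλ = -86.87036° − -86.86600° = -0.00436°.
ΔN = Δφ × 111200 = 94.5 m; ΔE = Δλ × 111200 × cos(46.01900°) = -0.00436 × 111200 × 0.694420 = -336.7 m.

ΔE = -337 m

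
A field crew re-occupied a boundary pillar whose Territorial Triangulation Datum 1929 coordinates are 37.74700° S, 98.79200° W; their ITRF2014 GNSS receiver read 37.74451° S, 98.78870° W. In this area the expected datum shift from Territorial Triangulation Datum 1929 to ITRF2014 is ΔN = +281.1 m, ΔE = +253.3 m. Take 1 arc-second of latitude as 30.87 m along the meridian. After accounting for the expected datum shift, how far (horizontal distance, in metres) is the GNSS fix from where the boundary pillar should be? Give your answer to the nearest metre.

37 m

Observed coordinate differences: Δφ = +0.00249°, Δλ = +0.00330°.
Converting to metres (1° lat = 111132 m, cos φ = 0.790722): observed ΔN = 276.7 m, observed ΔE = 290.0 m.
Subtracting the expected shift leaves a residual of 276.7 − (281.1) = -4.4 m north and 290.0 − (253.3) = 36.7 m east.
Residual distance = √((-4.4)² + 36.7²) = 36.9 m.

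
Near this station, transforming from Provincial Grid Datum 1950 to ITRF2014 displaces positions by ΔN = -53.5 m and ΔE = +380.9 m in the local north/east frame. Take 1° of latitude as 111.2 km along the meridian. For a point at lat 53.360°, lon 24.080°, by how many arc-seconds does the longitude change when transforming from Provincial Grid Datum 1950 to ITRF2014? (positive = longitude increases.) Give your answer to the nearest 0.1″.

At latitude 53.360°, cos φ = 0.596785.
1° of longitude at this latitude = 111.2 × cos φ = 66.36 km, so Δλ = 380.9 / 66362.5 = 0.0057397° = 20.663″.

Δλ = 20.7″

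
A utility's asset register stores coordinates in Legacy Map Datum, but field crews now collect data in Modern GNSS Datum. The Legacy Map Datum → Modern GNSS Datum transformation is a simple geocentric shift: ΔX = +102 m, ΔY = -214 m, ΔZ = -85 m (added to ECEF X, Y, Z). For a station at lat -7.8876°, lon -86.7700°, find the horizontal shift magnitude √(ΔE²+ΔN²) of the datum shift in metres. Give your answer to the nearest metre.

105 m

At φ = -7.8876°, λ = -86.7700°: sin φ = -0.137230, cos φ = 0.990539, sin λ = -0.998411, cos λ = 0.056344.
ΔE = −sin λ·ΔX + cos λ·ΔY = −(-0.998411)·(102) + (0.056344)·(-214) = 89.78 m.
ΔN = −sin φ cos λ·ΔX − sin φ sin λ·ΔY + cos φ·ΔZ = −(-0.137230)(0.056344)(102) − (-0.137230)(-0.998411)(-214) + (0.990539)(-85) = -54.09 m.
Horizontal magnitude = √(ΔE² + ΔN²) = √(89.78² + (-54.09)²) = 104.81 m.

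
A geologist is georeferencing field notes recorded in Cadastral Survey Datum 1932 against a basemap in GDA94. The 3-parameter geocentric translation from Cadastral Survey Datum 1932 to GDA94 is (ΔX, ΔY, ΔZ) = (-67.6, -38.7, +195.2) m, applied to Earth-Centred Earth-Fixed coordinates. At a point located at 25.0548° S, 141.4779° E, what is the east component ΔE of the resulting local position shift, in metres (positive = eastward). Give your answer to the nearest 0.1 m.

ΔE = 72.4 m

At φ = -25.0548°, λ = 141.4779°: sin φ = -0.423485, cos φ = 0.905903, sin λ = 0.622816, cos λ = -0.782368.
ΔE = −sin λ·ΔX + cos λ·ΔY = −(0.622816)·(-67.6) + (-0.782368)·(-38.7) = 72.38 m.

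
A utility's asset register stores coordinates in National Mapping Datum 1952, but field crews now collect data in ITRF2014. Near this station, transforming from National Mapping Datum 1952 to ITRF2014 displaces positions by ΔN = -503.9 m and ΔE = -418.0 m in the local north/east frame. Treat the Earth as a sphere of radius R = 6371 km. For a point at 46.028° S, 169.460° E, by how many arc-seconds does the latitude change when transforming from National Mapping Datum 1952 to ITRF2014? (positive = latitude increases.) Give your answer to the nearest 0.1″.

Δφ = -16.3″

On a sphere of radius R, 1 rad of latitude = R, so Δφ = ΔN / R = -503.9 / 6371000 = -7.9093e-05 rad = -16.314″.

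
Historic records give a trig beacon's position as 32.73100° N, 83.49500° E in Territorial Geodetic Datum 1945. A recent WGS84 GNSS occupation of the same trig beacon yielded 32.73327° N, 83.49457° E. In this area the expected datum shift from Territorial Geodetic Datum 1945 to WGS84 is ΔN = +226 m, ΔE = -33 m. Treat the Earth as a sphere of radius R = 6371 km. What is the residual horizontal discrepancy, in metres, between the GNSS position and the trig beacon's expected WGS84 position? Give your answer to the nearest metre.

27 m

Observed coordinate differences: Δφ = +0.00227°, Δλ = -0.00043°.
Converting to metres (1° lat = 111195 m, cos φ = 0.841218): observed ΔN = 252.4 m, observed ΔE = -40.2 m.
Subtracting the expected shift leaves a residual of 252.4 − (226) = 26.4 m north and -40.2 − (-33) = -7.2 m east.
Residual distance = √(26.4² + (-7.2)²) = 27.4 m.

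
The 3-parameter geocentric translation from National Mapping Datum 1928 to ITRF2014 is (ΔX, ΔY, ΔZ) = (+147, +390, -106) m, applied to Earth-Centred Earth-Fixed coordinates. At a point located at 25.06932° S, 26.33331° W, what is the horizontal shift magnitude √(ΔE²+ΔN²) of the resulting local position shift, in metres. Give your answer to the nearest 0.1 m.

The local east axis at (φ, λ) is (−sin λ, cos λ, 0), so ΔE = −sin(-26.33331°)·147 + cos(-26.33331°)·390 = 414.74 m.
The local north axis is (−sin φ cos λ, −sin φ sin λ, cos φ), giving ΔN = 55.823 − 73.303 − 96.014 = -113.49 m.
Horizontal magnitude = √(ΔE² + ΔN²) = √(414.74² + (-113.49)²) = 429.99 m.

430.0 m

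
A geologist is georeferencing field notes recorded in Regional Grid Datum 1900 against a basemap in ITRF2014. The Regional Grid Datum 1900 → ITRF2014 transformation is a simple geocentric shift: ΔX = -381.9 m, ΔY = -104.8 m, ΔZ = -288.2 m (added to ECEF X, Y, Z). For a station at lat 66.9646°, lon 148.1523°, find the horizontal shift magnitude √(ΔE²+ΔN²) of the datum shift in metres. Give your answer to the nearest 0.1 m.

At φ = 66.9646°, λ = 148.1523°: sin φ = 0.920263, cos φ = 0.391300, sin λ = 0.527663, cos λ = -0.849454.
ΔE = −sin λ·ΔX + cos λ·ΔY = −(0.527663)·(-381.9) + (-0.849454)·(-104.8) = 290.54 m.
ΔN = −sin φ cos λ·ΔX − sin φ sin λ·ΔY + cos φ·ΔZ = −(0.920263)(-0.849454)(-381.9) − (0.920263)(0.527663)(-104.8) + (0.391300)(-288.2) = -360.42 m.
Horizontal magnitude = √(ΔE² + ΔN²) = √(290.54² + (-360.42)²) = 462.94 m.

462.9 m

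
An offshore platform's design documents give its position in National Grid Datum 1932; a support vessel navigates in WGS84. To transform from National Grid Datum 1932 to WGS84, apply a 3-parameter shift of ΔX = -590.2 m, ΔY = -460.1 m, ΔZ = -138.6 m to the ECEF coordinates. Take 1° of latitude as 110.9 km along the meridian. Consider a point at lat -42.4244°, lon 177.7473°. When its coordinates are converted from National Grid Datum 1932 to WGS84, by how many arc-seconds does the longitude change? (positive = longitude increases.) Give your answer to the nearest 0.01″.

sin φ = -0.674617, cos φ = 0.738168, sin λ = 0.039307, cos λ = -0.999227.
East component: ΔE = −sin λ·ΔX + cos λ·ΔY = −(0.039307)(-590.2) + (-0.999227)(-460.1) = 482.94 m.
1° of latitude spans 110900 m; at latitude φ, 1° of longitude spans that × cos φ = 81862.8 m, so Δλ = 482.94 / 81862.8 × 3600 = 21.238″.

Δλ = 21.24″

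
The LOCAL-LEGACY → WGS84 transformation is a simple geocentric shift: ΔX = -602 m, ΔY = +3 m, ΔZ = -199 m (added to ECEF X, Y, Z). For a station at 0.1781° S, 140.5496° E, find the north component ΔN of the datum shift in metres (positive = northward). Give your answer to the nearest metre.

The local north axis is (−sin φ cos λ, −sin φ sin λ, cos φ), giving ΔN = 1.445 + 0.006 − 198.999 = -197.55 m.

ΔN = -198 m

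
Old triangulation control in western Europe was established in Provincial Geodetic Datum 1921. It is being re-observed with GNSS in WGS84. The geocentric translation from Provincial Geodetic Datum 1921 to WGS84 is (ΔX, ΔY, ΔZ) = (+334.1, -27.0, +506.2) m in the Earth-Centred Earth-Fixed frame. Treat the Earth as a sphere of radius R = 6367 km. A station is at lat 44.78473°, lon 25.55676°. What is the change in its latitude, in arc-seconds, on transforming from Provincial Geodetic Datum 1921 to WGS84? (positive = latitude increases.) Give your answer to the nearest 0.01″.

Δφ = 5.03″

sin φ = 0.704445, cos φ = 0.709759, sin λ = 0.431405, cos λ = 0.902158.
North component: ΔN = −sin φ cos λ·ΔX − sin φ sin λ·ΔY + cos φ·ΔZ = −(0.704445)(0.902158)(334.1) − (0.704445)(0.431405)(-27.0) + (0.709759)(506.2) = 155.16 m.
1° of latitude spans πR/180 = 111125 m, so Δφ = 155.16 / 111125 × 3600 = 5.026″.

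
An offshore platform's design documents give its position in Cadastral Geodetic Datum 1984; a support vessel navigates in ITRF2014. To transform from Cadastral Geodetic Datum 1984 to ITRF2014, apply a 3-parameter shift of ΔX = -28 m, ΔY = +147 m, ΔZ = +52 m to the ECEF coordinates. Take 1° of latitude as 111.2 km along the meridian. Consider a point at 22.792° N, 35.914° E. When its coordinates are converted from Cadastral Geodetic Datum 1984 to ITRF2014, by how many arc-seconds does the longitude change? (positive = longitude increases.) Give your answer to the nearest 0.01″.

Δλ = 4.76″

sin φ = 0.387387, cos φ = 0.921917, sin λ = 0.586570, cos λ = 0.809898.
East component: ΔE = −sin λ·ΔX + cos λ·ΔY = −(0.586570)(-28) + (0.809898)(147) = 135.48 m.
1° of latitude spans 111200 m; at latitude φ, 1° of longitude spans that × cos φ = 102517.2 m, so Δλ = 135.48 / 102517.2 × 3600 = 4.757″.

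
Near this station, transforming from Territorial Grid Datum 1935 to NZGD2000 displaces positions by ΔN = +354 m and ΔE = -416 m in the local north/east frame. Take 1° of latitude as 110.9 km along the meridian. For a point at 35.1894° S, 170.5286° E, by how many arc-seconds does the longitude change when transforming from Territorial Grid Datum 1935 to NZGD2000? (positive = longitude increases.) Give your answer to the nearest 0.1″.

Δλ = -16.5″

At latitude -35.1894°, cos φ = 0.817252.
1° of longitude at this latitude = 110.9 × cos φ = 90.63 km, so Δλ = -416.0 / 90633.2 = -0.0045899° = -16.524″.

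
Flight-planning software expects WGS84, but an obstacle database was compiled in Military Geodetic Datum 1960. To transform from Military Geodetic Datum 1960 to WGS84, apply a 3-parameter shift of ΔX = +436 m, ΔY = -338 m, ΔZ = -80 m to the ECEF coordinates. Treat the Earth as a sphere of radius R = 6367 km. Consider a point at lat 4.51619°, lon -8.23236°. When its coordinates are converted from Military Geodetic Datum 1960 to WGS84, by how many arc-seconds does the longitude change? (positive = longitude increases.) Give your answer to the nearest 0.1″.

sin φ = 0.078741, cos φ = 0.996895, sin λ = -0.143188, cos λ = 0.989696.
East component: ΔE = −sin λ·ΔX + cos λ·ΔY = −(-0.143188)(436) + (0.989696)(-338) = -272.09 m.
1° of latitude spans πR/180 = 111125 m; at latitude φ, 1° of longitude spans that × cos φ = 110780.1 m, so Δλ = -272.09 / 110780.1 × 3600 = -8.842″.

Δλ = -8.8″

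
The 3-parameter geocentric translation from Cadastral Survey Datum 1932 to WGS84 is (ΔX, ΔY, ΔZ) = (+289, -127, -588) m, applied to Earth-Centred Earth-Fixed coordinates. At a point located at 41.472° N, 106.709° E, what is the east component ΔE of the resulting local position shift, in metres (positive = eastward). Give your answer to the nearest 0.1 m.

At φ = 41.472°, λ = 106.709°: sin φ = 0.662254, cos φ = 0.749279, sin λ = 0.957777, cos λ = -0.287511.
ΔE = −sin λ·ΔX + cos λ·ΔY = −(0.957777)·(289) + (-0.287511)·(-127) = -240.28 m.

ΔE = -240.3 m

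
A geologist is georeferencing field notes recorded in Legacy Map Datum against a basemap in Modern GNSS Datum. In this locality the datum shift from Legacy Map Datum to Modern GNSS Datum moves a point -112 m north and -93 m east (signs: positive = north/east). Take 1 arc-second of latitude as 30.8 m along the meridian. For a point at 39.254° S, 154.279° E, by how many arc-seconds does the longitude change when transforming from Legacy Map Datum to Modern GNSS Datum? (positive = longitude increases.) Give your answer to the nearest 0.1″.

Δλ = -3.9″

At latitude -39.254°, cos φ = 0.774348.
1″ of longitude at this latitude = 30.80 × cos φ = 23.8499 m, so Δλ = -93.0 / 23.8499 = -3.899″.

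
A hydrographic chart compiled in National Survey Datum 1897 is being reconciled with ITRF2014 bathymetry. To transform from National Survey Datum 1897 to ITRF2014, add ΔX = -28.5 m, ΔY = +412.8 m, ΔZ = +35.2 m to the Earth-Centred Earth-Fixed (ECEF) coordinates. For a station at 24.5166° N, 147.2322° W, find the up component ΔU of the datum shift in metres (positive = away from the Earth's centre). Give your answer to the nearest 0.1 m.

ΔU = -166.9 m

The local up (radial) axis is (cos φ cos λ, cos φ sin λ, sin φ), giving ΔU = 21.804 − 203.279 + 14.606 = -166.87 m.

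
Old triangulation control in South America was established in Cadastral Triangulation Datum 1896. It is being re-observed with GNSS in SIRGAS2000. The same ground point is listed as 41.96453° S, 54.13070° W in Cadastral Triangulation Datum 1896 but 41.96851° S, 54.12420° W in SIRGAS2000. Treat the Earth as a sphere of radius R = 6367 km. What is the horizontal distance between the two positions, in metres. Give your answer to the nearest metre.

696 m

Δφ = -41.96851° − -41.96453° = -0.00398°; Δλ = -54.12420° − -54.13070° = +0.00650°.
1° along a meridian = πR/180 = 111125 m.
ΔN = Δφ × 111125 = -442.3 m; ΔE = Δλ × 111125 × cos(-41.96453°) = +0.00650 × 111125 × 0.743559 = 537.1 m.
Distance = √(ΔE² + ΔN²) = √(537.1² + (-442.3)²) = 695.7 m.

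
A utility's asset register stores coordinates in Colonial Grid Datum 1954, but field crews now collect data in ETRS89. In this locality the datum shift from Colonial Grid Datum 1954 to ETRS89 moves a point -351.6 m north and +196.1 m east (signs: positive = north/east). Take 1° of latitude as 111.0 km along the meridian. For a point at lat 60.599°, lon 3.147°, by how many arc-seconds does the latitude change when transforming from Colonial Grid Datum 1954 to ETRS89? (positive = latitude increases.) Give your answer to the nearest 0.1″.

1° of latitude = 111.0 km, so Δφ = -351.6 / 111000 = -0.0031676° = -11.403″.

Δφ = -11.4″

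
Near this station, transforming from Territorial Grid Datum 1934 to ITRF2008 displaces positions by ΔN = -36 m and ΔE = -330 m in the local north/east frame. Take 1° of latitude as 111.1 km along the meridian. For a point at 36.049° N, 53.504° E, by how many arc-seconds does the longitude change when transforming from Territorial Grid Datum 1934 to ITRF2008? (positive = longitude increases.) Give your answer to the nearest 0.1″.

At latitude 36.049°, cos φ = 0.808514.
1° of longitude at this latitude = 111.1 × cos φ = 89.83 km, so Δλ = -330.0 / 89825.9 = -0.0036738° = -13.226″.

Δλ = -13.2″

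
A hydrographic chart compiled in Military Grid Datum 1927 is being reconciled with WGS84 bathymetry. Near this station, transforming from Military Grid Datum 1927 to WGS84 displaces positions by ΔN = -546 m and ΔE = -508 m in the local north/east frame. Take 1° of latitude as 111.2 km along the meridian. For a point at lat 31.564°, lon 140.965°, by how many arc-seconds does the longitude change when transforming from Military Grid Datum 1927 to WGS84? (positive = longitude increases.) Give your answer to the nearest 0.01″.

At latitude 31.564°, cos φ = 0.852056.
1° of longitude at this latitude = 111.2 × cos φ = 94.75 km, so Δλ = -508.0 / 94748.6 = -0.0053616° = -19.302″.

Δλ = -19.30″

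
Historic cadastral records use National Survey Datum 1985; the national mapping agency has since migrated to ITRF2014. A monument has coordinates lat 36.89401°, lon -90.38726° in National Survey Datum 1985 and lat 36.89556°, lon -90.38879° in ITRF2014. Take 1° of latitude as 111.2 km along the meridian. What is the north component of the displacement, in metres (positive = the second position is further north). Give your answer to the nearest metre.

Δφ = 36.89556° − 36.89401° = +0.00155°; Δλ = -90.38879° − -90.38726° = -0.00153°.
ΔN = Δφ × 111200 = 172.4 m; ΔE = Δλ × 111200 × cos(36.89401°) = -0.00153 × 111200 × 0.799747 = -136.1 m.

ΔN = 172 m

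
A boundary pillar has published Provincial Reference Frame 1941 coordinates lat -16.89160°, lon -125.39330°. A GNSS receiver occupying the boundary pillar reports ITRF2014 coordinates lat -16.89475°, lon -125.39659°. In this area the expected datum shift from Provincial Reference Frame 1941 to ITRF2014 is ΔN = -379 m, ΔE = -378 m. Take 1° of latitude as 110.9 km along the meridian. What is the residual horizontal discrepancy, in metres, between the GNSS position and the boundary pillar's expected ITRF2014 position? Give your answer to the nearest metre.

Observed coordinate differences: Δφ = -0.00315°, Δλ = -0.00329°.
Converting to metres (1° lat = 110900 m, cos φ = 0.956856): observed ΔN = -349.3 m, observed ΔE = -349.1 m.
Subtracting the expected shift leaves a residual of -349.3 − (-379) = 29.7 m north and -349.1 − (-378) = 28.9 m east.
Residual distance = √(29.7² + 28.9²) = 41.4 m.

41 m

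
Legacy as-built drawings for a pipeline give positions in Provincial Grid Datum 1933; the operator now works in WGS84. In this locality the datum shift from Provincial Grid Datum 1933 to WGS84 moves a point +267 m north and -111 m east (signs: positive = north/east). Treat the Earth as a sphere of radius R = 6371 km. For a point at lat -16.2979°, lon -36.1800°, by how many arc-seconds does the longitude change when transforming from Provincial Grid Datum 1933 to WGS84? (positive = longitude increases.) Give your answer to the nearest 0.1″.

Δλ = -3.7″

At latitude -16.2979°, cos φ = 0.959816.
One radian of longitude at latitude φ spans R cos φ, so Δλ = ΔE / (R cos φ) = -111.0 / (6371000 × 0.959816) = -1.8152e-05 rad = -3.744″.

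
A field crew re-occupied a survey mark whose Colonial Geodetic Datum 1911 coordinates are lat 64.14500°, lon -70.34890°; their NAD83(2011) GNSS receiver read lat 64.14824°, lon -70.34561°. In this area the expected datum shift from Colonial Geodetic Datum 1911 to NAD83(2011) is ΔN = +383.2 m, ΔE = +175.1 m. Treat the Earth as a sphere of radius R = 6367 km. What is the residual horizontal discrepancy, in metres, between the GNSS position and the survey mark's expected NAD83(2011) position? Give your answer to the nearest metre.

28 m

Observed coordinate differences: Δφ = +0.00324°, Δλ = +0.00329°.
Converting to metres (1° lat = 111125 m, cos φ = 0.436095): observed ΔN = 360.0 m, observed ΔE = 159.4 m.
Subtracting the expected shift leaves a residual of 360.0 − (383.2) = -23.2 m north and 159.4 − (175.1) = -15.7 m east.
Residual distance = √((-23.2)² + (-15.7)²) = 28.0 m.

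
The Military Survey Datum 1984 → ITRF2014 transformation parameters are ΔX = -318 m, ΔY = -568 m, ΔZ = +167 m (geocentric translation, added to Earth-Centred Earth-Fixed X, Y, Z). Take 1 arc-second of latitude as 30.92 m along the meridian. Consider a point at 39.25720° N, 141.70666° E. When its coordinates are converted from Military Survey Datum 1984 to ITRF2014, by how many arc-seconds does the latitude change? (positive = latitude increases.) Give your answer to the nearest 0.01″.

sin φ = 0.632803, cos φ = 0.774313, sin λ = 0.619688, cos λ = -0.784848.
North component: ΔN = −sin φ cos λ·ΔX − sin φ sin λ·ΔY + cos φ·ΔZ = −(0.632803)(-0.784848)(-318) − (0.632803)(0.619688)(-568) + (0.774313)(167) = 194.11 m.
1° of latitude spans 3600 × 30.92 = 111312 m, so Δφ = 194.11 / 111312 × 3600 = 6.278″.

Δφ = 6.28″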